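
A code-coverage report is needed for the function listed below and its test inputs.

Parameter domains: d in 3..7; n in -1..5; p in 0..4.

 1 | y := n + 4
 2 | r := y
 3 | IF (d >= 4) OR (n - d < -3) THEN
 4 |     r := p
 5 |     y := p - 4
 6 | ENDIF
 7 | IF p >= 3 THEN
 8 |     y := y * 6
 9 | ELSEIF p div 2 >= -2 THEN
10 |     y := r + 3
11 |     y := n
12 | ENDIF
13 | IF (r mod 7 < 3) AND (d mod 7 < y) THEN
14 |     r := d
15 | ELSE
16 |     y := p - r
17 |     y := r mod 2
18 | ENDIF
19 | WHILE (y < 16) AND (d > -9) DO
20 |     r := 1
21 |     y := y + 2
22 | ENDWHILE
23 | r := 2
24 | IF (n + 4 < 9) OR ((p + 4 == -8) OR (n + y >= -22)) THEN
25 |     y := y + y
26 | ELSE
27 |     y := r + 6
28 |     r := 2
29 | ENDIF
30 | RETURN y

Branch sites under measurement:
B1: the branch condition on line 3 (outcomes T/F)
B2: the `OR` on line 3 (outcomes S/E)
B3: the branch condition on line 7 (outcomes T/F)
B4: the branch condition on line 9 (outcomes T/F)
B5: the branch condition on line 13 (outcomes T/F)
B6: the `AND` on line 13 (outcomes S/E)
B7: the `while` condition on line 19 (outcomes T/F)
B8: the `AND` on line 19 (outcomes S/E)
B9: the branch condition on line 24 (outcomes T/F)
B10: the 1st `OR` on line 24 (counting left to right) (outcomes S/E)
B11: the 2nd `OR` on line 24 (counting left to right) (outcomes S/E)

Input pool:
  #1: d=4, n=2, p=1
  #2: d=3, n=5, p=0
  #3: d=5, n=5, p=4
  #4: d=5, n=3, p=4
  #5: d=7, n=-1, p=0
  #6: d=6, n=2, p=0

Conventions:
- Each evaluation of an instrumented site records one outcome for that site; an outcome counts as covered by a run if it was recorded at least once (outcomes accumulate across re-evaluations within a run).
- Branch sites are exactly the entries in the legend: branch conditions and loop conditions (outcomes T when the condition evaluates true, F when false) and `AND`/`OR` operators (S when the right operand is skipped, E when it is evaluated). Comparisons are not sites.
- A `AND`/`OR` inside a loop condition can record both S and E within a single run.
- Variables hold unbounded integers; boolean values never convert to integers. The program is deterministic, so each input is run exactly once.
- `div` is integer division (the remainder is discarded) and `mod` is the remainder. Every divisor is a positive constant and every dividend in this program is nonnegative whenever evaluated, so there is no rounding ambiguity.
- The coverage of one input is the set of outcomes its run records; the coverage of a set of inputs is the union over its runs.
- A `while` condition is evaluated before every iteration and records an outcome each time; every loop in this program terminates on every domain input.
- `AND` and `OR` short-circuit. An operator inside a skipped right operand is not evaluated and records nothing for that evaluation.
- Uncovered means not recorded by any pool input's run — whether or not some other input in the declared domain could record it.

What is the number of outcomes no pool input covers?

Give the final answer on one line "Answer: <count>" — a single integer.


test 1 (d=4, n=2, p=1) fires B2->S, B1->T, B3->F, B4->T, B6->E, B5->F, B8->E, B7->T, B8->E, B7->T, B8->E, B7->T, B8->E, B7->T, ...; hits B1=T, B2=S, B3=F, B4=T, B5=F, B6=E, B7=T, B7=F, B8=S, B8=E, B9=T, B10=S
test 2 (d=3, n=5, p=0) fires B2->E, B1->F, B3->F, B4->T, B6->E, B5->T, B8->E, B7->T, B8->E, B7->T, B8->E, B7->T, B8->E, B7->T, ...; hits B1=F, B2=E, B3=F, B4=T, B5=T, B6=E, B7=T, B7=F, B8=S, B8=E, B9=T, B10=E, B11=E
test 3 (d=5, n=5, p=4) fires B2->S, B1->T, B3->T, B6->S, B5->F, B8->E, B7->T, B8->E, B7->T, B8->E, B7->T, B8->E, B7->T, B8->E, ...; hits B1=T, B2=S, B3=T, B5=F, B6=S, B7=T, B7=F, B8=S, B8=E, B9=T, B10=E, B11=E
test 4 (d=5, n=3, p=4) fires B2->S, B1->T, B3->T, B6->S, B5->F, B8->E, B7->T, B8->E, B7->T, B8->E, B7->T, B8->E, B7->T, B8->E, ...; hits B1=T, B2=S, B3=T, B5=F, B6=S, B7=T, B7=F, B8=S, B8=E, B9=T, B10=S
test 5 (d=7, n=-1, p=0) fires B2->S, B1->T, B3->F, B4->T, B6->E, B5->F, B8->E, B7->T, B8->E, B7->T, B8->E, B7->T, B8->E, B7->T, ...; hits B1=T, B2=S, B3=F, B4=T, B5=F, B6=E, B7=T, B7=F, B8=S, B8=E, B9=T, B10=S
test 6 (d=6, n=2, p=0) fires B2->S, B1->T, B3->F, B4->T, B6->E, B5->F, B8->E, B7->T, B8->E, B7->T, B8->E, B7->T, B8->E, B7->T, ...; hits B1=T, B2=S, B3=F, B4=T, B5=F, B6=E, B7=T, B7=F, B8=S, B8=E, B9=T, B10=S
union over the pool: B1=T, B1=F, B2=S, B2=E, B3=T, B3=F, B4=T, B5=T, B5=F, B6=S, B6=E, B7=T, B7=F, B8=S, B8=E, B9=T, B10=S, B10=E, B11=E
uncovered (3 of 22): B4=F, B9=F, B11=S
Answer: 3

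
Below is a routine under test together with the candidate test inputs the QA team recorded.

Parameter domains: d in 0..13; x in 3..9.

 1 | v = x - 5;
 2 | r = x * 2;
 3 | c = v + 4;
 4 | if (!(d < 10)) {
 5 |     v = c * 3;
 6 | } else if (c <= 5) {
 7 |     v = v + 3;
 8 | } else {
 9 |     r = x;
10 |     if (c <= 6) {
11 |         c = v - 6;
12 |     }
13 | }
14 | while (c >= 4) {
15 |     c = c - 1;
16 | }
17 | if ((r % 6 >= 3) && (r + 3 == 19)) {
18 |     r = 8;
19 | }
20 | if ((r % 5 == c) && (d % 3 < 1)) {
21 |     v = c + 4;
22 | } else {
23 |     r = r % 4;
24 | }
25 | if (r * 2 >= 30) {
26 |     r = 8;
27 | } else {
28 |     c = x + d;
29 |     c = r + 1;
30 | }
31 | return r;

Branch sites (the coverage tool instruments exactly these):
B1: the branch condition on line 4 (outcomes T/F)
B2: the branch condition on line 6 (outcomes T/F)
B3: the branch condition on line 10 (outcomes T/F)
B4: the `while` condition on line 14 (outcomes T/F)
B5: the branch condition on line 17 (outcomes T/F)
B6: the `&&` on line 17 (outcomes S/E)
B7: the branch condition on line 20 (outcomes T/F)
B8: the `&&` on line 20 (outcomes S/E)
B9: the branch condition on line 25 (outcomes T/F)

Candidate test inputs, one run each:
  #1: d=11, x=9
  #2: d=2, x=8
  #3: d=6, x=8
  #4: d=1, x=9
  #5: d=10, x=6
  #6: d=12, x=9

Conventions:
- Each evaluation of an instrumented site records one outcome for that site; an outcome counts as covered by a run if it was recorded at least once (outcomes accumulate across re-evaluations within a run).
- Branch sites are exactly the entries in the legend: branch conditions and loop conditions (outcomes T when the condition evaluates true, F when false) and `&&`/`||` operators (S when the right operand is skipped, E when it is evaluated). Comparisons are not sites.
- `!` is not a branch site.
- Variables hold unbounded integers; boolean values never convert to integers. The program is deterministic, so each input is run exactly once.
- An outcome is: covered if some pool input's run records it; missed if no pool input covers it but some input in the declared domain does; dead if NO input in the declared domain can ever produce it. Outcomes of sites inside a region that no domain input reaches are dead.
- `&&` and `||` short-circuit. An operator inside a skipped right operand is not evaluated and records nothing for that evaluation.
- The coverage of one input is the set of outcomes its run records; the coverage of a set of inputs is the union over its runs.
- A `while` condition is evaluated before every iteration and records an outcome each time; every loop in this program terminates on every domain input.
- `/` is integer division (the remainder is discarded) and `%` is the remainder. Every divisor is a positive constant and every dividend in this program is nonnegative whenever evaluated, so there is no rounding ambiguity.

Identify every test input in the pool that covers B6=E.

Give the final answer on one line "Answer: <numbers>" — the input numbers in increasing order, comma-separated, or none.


input #1 (d=11, x=9): misses B6=E
input #2 (d=2, x=8): misses B6=E
input #3 (d=6, x=8): misses B6=E
input #4 (d=1, x=9): covers B6=E
input #5 (d=10, x=6): misses B6=E
input #6 (d=12, x=9): misses B6=E
Answer: 4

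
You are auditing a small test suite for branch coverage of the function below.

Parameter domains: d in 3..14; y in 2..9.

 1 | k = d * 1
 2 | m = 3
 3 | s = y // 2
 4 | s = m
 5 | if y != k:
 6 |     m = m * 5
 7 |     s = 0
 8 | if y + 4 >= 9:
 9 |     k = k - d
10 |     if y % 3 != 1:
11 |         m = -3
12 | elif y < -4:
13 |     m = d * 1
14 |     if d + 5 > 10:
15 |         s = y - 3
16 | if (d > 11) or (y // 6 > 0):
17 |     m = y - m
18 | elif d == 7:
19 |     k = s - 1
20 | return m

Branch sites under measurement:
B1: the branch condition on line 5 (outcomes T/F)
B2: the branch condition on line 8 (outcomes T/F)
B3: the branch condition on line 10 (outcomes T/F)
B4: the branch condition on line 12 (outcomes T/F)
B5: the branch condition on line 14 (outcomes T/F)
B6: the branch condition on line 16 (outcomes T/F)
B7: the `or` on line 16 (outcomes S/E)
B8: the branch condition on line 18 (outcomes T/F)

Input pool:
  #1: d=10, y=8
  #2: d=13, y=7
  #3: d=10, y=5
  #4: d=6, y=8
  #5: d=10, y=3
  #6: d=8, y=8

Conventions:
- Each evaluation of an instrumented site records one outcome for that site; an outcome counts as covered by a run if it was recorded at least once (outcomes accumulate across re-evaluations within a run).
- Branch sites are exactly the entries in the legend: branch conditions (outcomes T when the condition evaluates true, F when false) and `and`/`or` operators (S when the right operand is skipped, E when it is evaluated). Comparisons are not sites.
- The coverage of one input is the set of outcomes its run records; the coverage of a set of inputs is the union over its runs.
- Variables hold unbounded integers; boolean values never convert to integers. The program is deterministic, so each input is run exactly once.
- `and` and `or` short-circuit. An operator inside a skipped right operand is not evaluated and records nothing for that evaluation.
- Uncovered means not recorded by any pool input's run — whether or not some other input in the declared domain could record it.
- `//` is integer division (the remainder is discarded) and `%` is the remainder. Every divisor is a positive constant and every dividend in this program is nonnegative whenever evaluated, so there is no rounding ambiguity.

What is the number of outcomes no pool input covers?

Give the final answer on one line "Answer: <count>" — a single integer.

test 1 (d=10, y=8) fires B1->T, B2->T, B3->T, B7->E, B6->T; hits B1=T, B2=T, B3=T, B6=T, B7=E
test 2 (d=13, y=7) fires B1->T, B2->T, B3->F, B7->S, B6->T; hits B1=T, B2=T, B3=F, B6=T, B7=S
test 3 (d=10, y=5) fires B1->T, B2->T, B3->T, B7->E, B6->F, B8->F; hits B1=T, B2=T, B3=T, B6=F, B7=E, B8=F
test 4 (d=6, y=8) fires B1->T, B2->T, B3->T, B7->E, B6->T; hits B1=T, B2=T, B3=T, B6=T, B7=E
test 5 (d=10, y=3) fires B1->T, B2->F, B4->F, B7->E, B6->F, B8->F; hits B1=T, B2=F, B4=F, B6=F, B7=E, B8=F
test 6 (d=8, y=8) fires B1->F, B2->T, B3->T, B7->E, B6->T; hits B1=F, B2=T, B3=T, B6=T, B7=E
union over the pool: B1=T, B1=F, B2=T, B2=F, B3=T, B3=F, B4=F, B6=T, B6=F, B7=S, B7=E, B8=F
uncovered (4 of 16): B4=T, B5=T, B5=F, B8=T

Answer: 4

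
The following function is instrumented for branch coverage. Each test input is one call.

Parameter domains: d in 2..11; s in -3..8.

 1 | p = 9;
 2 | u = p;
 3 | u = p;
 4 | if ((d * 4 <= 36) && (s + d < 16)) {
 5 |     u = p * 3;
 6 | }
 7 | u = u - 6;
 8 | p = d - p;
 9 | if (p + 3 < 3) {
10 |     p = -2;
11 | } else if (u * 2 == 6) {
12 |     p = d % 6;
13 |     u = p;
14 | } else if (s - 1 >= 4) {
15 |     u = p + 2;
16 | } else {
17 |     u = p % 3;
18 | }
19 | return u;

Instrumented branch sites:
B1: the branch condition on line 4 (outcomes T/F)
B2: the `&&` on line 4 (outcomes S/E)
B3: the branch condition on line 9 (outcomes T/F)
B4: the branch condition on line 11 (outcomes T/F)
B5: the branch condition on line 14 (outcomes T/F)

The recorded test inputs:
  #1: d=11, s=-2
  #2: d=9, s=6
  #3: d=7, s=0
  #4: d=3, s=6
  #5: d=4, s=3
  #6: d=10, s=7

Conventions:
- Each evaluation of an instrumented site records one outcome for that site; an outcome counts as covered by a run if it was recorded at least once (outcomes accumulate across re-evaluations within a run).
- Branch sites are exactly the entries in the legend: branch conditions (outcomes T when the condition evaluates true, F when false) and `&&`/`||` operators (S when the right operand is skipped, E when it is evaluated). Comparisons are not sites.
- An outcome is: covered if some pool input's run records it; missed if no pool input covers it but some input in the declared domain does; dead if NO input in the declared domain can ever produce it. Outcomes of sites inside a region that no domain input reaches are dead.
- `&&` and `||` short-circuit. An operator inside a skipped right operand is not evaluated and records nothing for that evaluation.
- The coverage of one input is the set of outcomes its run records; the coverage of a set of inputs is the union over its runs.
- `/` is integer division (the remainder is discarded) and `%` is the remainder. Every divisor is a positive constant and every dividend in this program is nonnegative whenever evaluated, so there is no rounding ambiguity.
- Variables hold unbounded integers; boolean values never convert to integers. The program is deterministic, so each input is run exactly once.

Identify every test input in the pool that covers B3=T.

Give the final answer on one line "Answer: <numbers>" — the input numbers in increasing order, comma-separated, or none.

input #1 (d=11, s=-2): never hits B3=T
input #2 (d=9, s=6): never hits B3=T
input #3 (d=7, s=0): hits B3=T
input #4 (d=3, s=6): hits B3=T
input #5 (d=4, s=3): hits B3=T
input #6 (d=10, s=7): never hits B3=T

Answer: 3, 4, 5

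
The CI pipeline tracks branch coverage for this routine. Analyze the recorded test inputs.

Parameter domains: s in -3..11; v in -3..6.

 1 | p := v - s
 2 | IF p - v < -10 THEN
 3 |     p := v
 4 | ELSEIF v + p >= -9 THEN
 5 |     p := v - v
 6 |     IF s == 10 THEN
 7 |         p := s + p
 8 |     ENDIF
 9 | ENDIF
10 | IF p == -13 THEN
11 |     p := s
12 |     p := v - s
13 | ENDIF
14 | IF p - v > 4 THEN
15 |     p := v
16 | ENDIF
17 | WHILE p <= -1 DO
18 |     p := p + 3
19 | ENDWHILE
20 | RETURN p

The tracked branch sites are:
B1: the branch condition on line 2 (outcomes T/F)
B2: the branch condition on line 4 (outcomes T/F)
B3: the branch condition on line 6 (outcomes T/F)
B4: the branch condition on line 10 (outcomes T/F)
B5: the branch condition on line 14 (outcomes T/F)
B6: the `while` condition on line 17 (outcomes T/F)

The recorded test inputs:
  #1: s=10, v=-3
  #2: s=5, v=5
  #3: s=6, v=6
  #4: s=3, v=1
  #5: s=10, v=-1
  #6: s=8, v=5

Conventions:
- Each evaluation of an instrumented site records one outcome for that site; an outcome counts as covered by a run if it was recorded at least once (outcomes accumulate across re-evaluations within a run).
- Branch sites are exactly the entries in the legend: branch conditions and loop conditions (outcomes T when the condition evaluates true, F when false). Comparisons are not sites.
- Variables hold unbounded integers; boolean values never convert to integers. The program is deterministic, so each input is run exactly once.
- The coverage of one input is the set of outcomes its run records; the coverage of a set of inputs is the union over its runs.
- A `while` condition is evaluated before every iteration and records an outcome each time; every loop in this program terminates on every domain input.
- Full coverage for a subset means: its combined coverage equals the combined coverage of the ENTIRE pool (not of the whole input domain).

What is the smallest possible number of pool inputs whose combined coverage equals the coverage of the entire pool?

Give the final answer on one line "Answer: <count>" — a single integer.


test 1 (s=10, v=-3) hits B1=F, B2=F, B4=T, B5=F, B6=T, B6=F
test 2 (s=5, v=5) hits B1=F, B2=T, B3=F, B4=F, B5=F, B6=F
test 3 (s=6, v=6) hits B1=F, B2=T, B3=F, B4=F, B5=F, B6=F
test 4 (s=3, v=1) hits B1=F, B2=T, B3=F, B4=F, B5=F, B6=F
test 5 (s=10, v=-1) hits B1=F, B2=F, B4=F, B5=F, B6=T, B6=F
test 6 (s=8, v=5) hits B1=F, B2=T, B3=F, B4=F, B5=F, B6=F
the full pool covers 9 outcomes: B1=F, B2=T, B2=F, B3=F, B4=T, B4=F, B5=F, B6=T, B6=F
checked all size-1 subsets: none covers 9 outcomes (max 6/9)
at size 2, {1, 2} reaches all 9 outcomes; every lexicographically earlier size-2 subset fails
Answer: 2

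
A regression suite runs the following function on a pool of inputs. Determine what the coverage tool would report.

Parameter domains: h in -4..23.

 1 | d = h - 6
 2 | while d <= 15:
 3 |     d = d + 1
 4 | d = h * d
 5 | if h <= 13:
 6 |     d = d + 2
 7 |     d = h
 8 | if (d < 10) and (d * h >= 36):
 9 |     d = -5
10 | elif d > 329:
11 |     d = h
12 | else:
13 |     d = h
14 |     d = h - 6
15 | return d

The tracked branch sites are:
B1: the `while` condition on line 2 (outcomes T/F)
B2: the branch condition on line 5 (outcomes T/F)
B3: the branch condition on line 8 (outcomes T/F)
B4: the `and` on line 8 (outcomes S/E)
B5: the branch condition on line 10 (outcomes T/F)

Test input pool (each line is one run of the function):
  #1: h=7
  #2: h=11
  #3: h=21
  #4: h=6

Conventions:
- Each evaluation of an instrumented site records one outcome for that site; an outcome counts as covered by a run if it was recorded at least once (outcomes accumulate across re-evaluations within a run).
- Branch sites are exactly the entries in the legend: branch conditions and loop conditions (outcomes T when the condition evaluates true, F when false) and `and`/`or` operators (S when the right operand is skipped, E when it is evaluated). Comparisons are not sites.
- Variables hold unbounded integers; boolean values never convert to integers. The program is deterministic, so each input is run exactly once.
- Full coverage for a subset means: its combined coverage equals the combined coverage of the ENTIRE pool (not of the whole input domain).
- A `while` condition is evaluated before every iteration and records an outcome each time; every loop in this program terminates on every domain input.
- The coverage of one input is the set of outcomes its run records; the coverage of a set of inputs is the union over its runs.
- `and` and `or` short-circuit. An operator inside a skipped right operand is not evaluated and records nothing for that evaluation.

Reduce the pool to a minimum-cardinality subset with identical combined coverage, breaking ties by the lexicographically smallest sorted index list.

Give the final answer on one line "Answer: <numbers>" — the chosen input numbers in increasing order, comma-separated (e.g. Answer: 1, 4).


input #1 (h=7): covers B1=T, B1=F, B2=T, B3=T, B4=E
input #2 (h=11): covers B1=T, B1=F, B2=T, B3=F, B4=S, B5=F
input #3 (h=21): covers B1=T, B1=F, B2=F, B3=F, B4=S, B5=T
input #4 (h=6): covers B1=T, B1=F, B2=T, B3=T, B4=E
pool-wide coverage (10 outcomes): B1=T, B1=F, B2=T, B2=F, B3=T, B3=F, B4=S, B4=E, B5=T, B5=F
checked all size-1 subsets: none covers 10 outcomes (max 6/10)
checked all size-2 subsets: none covers 10 outcomes (max 9/10)
inputs {1, 2, 3} (size 3) cover everything; no size-3 subset with a lexicographically smaller index list covers all 10
Answer: 1, 2, 3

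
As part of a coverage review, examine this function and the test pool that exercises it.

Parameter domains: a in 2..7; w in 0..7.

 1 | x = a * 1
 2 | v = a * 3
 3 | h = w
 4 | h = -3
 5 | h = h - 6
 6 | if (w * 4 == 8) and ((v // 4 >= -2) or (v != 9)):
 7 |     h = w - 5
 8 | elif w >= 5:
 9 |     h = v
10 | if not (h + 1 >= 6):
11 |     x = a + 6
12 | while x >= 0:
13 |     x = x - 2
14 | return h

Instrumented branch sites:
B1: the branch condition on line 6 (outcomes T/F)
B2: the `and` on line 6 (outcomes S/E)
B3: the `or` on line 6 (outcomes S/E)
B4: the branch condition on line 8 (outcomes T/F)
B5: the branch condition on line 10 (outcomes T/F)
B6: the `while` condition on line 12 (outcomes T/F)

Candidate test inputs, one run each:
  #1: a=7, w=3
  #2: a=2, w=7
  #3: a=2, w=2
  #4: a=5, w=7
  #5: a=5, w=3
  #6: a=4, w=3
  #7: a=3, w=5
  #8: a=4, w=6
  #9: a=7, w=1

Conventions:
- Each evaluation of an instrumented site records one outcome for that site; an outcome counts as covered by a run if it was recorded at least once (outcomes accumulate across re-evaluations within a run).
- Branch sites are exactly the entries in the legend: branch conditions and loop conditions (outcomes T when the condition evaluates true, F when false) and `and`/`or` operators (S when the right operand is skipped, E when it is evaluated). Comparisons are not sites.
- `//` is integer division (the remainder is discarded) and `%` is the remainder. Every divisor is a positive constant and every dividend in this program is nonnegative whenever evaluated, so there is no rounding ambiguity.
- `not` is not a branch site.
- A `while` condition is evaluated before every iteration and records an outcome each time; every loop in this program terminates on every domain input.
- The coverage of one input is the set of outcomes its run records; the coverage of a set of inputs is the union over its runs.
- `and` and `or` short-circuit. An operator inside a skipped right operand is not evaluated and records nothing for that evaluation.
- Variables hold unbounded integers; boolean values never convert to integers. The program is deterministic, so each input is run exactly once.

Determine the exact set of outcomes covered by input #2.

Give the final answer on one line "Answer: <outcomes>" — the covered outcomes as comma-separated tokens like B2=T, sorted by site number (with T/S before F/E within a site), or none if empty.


Event log for input #2 (a=2, w=7):
  B2->S, B1->F, B4->T, B5->F, B6->T, B6->T, B6->F
deduplicating events, the covered set is: B1=F, B2=S, B4=T, B5=F, B6=T, B6=F
Answer: B1=F, B2=S, B4=T, B5=F, B6=T, B6=F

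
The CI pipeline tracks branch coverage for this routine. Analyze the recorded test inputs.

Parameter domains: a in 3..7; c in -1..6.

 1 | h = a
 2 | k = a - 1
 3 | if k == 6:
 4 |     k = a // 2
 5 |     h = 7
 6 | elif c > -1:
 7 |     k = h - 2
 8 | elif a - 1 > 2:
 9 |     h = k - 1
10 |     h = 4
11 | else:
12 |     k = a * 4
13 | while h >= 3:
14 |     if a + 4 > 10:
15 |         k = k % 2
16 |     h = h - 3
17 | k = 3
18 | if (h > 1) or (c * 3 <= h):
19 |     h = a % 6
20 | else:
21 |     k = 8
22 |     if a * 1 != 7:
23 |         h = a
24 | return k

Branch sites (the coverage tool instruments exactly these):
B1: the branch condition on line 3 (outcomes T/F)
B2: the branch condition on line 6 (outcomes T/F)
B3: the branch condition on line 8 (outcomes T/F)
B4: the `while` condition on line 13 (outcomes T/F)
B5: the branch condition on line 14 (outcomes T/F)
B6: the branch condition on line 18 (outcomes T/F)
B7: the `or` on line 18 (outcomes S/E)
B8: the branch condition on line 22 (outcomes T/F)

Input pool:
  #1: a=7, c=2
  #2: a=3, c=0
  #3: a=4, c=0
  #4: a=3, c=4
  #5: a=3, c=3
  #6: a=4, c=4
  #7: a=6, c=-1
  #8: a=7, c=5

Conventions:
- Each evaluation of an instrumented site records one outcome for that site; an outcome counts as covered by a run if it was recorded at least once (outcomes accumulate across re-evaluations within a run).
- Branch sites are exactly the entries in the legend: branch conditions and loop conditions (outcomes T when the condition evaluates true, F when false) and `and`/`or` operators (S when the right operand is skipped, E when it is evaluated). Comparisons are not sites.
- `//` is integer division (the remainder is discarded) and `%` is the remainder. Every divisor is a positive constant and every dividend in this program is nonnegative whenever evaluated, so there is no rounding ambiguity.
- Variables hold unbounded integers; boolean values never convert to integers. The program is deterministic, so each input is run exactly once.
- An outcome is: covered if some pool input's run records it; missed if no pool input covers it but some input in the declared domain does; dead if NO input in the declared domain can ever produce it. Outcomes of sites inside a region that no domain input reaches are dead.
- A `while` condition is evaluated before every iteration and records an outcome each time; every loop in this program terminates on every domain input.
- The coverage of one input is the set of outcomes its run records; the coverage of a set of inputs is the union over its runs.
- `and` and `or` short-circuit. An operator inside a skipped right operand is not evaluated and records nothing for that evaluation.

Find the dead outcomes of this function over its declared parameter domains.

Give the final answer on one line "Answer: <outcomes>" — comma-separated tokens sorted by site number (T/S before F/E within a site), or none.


checking every outcome against all 40 domain inputs:
  reachable outcomes have witnesses, e.g. B1=T (e.g. a=7, c=-1), B1=F (e.g. a=3, c=-1), B2=T (e.g. a=3, c=0), B2=F (e.g. a=3, c=-1)
Answer: none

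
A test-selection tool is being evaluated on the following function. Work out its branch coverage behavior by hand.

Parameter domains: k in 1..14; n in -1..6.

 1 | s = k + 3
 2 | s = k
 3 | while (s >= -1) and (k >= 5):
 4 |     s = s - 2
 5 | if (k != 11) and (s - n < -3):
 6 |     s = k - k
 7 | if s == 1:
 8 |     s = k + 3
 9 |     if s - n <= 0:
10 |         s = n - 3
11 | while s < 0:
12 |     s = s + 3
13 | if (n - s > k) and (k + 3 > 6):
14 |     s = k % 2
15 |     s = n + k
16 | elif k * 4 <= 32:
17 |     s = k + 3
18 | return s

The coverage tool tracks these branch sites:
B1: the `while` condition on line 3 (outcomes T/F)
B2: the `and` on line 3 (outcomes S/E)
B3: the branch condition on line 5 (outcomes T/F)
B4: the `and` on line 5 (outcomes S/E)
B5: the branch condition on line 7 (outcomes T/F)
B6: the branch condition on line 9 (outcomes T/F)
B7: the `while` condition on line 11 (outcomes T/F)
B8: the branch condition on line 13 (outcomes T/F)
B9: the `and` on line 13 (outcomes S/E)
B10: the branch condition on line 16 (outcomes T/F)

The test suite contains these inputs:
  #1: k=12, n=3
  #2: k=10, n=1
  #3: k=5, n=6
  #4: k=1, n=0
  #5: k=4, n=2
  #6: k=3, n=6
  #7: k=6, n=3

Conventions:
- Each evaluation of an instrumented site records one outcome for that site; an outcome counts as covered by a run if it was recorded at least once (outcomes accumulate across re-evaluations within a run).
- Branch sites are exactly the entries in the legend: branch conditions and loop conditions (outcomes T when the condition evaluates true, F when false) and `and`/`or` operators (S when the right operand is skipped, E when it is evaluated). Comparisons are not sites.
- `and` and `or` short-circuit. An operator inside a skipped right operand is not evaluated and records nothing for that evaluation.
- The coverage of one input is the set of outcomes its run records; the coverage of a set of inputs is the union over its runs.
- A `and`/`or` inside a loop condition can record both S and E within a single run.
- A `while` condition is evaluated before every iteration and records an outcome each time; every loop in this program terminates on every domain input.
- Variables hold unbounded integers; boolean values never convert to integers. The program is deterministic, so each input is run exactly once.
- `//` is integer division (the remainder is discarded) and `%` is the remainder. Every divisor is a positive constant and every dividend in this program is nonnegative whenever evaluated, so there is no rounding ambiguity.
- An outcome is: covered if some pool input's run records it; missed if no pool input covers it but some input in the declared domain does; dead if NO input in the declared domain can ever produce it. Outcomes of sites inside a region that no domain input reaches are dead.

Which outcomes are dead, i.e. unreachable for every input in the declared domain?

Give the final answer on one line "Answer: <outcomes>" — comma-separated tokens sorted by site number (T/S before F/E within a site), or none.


sweeping the full domain (112 inputs) for each outcome:
  reachable outcomes have witnesses, e.g. B1=T (e.g. k=5, n=-1), B1=F (e.g. k=1, n=-1), B2=S (e.g. k=5, n=-1), B2=E (e.g. k=1, n=-1)
Answer: none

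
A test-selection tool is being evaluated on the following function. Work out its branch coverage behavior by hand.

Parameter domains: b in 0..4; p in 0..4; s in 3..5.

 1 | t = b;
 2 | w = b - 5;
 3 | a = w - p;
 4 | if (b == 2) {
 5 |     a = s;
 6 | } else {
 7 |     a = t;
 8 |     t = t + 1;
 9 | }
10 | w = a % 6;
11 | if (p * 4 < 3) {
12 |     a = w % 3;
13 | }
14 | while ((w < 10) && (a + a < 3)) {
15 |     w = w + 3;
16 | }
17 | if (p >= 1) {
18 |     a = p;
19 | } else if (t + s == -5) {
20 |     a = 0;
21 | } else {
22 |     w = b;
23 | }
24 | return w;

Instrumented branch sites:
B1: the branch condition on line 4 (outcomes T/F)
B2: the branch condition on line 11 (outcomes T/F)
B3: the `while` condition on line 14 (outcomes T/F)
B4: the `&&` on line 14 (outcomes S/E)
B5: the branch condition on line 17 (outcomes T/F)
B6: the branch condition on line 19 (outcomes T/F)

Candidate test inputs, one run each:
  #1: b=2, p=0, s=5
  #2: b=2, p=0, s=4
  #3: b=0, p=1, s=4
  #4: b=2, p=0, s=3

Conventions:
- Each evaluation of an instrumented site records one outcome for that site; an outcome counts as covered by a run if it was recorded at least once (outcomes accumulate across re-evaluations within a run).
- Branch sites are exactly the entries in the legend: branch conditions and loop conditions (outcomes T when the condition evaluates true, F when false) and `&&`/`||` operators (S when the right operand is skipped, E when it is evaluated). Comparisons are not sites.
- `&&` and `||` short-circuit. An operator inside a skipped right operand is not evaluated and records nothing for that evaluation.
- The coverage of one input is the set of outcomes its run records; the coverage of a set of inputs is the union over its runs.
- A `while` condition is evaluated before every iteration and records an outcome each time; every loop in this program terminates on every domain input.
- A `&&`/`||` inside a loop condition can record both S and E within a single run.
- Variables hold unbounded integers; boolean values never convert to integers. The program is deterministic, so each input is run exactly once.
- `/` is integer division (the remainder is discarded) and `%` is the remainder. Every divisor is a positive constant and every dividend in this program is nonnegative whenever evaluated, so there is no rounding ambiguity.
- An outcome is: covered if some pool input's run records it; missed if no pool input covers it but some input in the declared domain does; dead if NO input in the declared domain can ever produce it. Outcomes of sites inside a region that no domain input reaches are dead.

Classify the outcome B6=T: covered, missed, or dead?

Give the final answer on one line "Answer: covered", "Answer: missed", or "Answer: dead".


no pool input records B6=T
checking all 75 inputs in the declared domain: B6=T is never recorded -> dead
Answer: dead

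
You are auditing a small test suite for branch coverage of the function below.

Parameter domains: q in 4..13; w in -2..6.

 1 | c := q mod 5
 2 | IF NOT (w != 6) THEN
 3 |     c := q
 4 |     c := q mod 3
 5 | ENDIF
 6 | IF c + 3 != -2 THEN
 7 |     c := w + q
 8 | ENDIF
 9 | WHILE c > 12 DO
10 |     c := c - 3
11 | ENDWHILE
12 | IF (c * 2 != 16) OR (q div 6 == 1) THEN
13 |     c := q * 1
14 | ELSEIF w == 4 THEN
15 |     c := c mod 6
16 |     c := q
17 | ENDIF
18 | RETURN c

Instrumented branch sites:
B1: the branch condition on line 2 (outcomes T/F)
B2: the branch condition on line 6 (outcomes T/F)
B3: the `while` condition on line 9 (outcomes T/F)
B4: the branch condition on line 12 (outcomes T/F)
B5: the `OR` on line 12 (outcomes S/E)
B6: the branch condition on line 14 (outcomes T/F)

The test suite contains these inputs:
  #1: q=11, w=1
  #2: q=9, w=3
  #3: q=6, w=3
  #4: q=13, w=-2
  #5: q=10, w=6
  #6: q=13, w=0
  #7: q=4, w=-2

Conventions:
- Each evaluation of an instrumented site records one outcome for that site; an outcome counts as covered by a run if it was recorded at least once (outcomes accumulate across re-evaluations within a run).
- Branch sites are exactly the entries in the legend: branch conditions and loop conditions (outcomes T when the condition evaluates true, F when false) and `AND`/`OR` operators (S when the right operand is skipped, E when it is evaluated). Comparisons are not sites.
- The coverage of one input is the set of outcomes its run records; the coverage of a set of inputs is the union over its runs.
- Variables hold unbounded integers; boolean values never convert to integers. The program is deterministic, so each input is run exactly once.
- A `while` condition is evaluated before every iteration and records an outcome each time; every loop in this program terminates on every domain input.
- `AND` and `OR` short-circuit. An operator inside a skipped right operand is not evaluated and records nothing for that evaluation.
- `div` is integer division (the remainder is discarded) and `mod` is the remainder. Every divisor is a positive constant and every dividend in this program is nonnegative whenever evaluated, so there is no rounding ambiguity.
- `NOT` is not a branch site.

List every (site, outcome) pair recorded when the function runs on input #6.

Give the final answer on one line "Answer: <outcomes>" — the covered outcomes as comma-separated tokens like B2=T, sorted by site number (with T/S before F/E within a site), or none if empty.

Tracing the run of input #6 (q=13, w=0):
  B1->F, B2->T, B3->T, B3->F, B5->S, B4->T
as a set, this run covers: B1=F, B2=T, B3=T, B3=F, B4=T, B5=S

Answer: B1=F, B2=T, B3=T, B3=F, B4=T, B5=S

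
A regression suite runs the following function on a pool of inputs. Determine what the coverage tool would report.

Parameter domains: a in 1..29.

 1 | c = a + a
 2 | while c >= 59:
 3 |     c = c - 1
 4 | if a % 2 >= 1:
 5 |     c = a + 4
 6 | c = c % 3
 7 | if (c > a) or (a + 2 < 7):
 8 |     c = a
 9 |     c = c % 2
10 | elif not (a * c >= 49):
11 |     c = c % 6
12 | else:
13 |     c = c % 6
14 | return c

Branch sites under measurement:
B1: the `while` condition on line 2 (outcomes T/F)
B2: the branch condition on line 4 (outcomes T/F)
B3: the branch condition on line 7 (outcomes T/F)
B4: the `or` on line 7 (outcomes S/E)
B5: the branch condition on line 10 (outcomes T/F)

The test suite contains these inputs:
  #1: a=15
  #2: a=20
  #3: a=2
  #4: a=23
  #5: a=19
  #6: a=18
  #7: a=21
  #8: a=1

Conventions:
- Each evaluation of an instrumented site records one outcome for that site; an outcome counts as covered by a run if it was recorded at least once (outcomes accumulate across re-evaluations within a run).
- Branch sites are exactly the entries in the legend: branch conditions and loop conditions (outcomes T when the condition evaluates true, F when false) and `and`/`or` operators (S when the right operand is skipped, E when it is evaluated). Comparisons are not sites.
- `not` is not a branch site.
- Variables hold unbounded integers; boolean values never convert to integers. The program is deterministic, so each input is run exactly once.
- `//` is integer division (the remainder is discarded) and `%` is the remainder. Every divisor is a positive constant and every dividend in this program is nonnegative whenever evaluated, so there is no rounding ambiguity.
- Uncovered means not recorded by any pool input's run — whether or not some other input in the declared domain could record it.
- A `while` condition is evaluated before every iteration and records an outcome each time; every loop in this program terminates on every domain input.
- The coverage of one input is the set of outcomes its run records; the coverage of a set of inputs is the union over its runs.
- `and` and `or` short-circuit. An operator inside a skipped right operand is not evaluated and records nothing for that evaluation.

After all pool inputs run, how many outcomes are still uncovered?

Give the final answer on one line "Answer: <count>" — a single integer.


test 1 (a=15) hits B1=F, B2=T, B3=F, B4=E, B5=T
test 2 (a=20) hits B1=F, B2=F, B3=F, B4=E, B5=T
test 3 (a=2) hits B1=F, B2=F, B3=T, B4=E
test 4 (a=23) hits B1=F, B2=T, B3=F, B4=E, B5=T
test 5 (a=19) hits B1=F, B2=T, B3=F, B4=E, B5=T
test 6 (a=18) hits B1=F, B2=F, B3=F, B4=E, B5=T
test 7 (a=21) hits B1=F, B2=T, B3=F, B4=E, B5=T
test 8 (a=1) hits B1=F, B2=T, B3=T, B4=S
union over the pool: B1=F, B2=T, B2=F, B3=T, B3=F, B4=S, B4=E, B5=T
uncovered (2 of 10): B1=T, B5=F
Answer: 2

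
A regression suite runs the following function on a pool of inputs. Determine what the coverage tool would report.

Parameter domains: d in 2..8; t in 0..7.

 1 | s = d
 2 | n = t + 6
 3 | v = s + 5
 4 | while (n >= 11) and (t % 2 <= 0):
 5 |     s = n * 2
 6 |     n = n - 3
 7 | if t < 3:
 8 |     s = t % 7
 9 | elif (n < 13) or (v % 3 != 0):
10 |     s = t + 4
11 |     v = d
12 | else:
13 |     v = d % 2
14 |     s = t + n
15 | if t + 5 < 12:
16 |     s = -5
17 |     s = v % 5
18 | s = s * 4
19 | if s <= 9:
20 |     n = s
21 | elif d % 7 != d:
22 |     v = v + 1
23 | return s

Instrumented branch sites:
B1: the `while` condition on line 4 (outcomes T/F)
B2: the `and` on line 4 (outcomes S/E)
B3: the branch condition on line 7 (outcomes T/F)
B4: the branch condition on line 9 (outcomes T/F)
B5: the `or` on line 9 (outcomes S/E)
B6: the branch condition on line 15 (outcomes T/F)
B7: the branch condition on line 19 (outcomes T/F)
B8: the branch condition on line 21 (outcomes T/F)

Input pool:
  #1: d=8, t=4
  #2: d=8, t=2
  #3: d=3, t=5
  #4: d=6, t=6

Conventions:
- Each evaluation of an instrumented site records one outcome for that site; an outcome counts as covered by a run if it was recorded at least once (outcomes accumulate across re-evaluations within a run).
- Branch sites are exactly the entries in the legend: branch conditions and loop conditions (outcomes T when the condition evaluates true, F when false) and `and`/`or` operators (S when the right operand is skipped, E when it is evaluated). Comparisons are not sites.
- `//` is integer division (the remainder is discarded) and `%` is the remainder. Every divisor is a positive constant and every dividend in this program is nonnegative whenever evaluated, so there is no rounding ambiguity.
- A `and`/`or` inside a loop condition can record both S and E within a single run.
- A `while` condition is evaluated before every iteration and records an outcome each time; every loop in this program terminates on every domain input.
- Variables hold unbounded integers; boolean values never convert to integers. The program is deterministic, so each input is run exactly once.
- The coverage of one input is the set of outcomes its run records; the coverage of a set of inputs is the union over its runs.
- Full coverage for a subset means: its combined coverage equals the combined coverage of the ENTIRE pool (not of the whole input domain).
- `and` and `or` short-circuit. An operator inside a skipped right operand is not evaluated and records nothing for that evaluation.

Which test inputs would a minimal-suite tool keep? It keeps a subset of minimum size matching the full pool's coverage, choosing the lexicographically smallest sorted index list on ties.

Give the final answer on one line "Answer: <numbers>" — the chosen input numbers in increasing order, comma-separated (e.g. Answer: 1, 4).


test 1 (d=8, t=4) fires B2->S, B1->F, B3->F, B5->S, B4->T, B6->T, B7->F, B8->T; hits B1=F, B2=S, B3=F, B4=T, B5=S, B6=T, B7=F, B8=T
test 2 (d=8, t=2) fires B2->S, B1->F, B3->T, B6->T, B7->F, B8->T; hits B1=F, B2=S, B3=T, B6=T, B7=F, B8=T
test 3 (d=3, t=5) fires B2->E, B1->F, B3->F, B5->S, B4->T, B6->T, B7->F, B8->F; hits B1=F, B2=E, B3=F, B4=T, B5=S, B6=T, B7=F, B8=F
test 4 (d=6, t=6) fires B2->E, B1->T, B2->S, B1->F, B3->F, B5->S, B4->T, B6->T, B7->T; hits B1=T, B1=F, B2=S, B2=E, B3=F, B4=T, B5=S, B6=T, B7=T
together the pool reaches 13 outcomes: B1=T, B1=F, B2=S, B2=E, B3=T, B3=F, B4=T, B5=S, B6=T, B7=T, B7=F, B8=T, B8=F
size 1 is not enough: best union over all size-1 subsets is 9/13
size 2 is not enough: best union over all size-2 subsets is 12/13
size 3: inputs {2, 3, 4} cover all 13 outcomes, and no lexicographically smaller subset of this size does
Answer: 2, 3, 4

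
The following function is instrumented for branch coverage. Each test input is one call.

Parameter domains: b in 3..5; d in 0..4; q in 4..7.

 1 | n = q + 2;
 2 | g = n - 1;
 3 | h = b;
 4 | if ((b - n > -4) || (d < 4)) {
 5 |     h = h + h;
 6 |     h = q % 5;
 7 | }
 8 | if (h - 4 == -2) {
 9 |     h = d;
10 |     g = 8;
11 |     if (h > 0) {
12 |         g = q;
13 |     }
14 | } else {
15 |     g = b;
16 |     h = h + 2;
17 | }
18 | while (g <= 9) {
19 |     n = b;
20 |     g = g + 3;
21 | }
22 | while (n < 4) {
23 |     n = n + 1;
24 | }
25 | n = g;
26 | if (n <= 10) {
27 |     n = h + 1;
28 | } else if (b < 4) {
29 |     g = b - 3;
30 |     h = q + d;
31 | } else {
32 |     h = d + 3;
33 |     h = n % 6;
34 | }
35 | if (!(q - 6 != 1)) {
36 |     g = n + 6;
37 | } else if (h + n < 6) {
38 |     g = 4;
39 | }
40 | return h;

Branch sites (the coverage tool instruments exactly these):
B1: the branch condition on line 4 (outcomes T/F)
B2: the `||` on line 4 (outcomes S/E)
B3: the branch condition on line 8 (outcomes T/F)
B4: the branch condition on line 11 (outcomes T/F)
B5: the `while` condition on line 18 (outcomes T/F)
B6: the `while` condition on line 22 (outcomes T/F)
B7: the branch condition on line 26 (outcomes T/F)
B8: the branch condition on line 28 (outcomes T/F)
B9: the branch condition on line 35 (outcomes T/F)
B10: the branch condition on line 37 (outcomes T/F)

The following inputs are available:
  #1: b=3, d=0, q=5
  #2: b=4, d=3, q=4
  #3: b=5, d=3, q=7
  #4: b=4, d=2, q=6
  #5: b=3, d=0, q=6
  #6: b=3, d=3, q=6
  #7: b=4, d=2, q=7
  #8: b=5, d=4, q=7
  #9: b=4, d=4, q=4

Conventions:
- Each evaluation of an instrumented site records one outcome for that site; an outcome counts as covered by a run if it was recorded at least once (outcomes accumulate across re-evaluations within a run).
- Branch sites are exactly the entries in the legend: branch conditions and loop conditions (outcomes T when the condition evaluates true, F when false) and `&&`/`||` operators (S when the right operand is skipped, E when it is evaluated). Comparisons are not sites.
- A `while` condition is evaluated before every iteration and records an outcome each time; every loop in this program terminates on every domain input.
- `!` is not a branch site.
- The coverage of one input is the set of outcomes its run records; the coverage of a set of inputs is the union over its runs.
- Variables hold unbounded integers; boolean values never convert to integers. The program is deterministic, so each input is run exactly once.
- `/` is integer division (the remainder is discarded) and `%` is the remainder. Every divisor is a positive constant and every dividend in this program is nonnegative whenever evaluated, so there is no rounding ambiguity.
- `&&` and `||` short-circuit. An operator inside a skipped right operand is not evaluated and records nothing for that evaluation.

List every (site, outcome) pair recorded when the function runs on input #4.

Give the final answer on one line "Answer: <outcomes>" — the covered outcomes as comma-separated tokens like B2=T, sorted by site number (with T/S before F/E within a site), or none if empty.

Event log for input #4 (b=4, d=2, q=6):
  B2->E, B1->T, B3->F, B5->T, B5->T, B5->F, B6->F, B7->T, B9->F, B10->F
collecting distinct outcomes: B1=T, B2=E, B3=F, B5=T, B5=F, B6=F, B7=T, B9=F, B10=F

Answer: B1=T, B2=E, B3=F, B5=T, B5=F, B6=F, B7=T, B9=F, B10=F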